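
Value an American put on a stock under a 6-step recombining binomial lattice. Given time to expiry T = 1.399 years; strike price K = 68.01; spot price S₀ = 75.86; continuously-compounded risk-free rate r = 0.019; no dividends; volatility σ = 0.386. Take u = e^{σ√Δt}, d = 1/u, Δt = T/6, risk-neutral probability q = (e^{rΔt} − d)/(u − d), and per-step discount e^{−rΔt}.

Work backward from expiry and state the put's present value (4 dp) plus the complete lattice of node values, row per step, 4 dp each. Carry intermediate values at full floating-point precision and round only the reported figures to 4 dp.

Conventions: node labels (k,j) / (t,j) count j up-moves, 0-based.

price = 8.9495
tree:
8.9495
13.0525 4.3213
18.4138 7.0181 1.2646
24.9183 11.1173 2.3759 0.0000
32.0167 17.0015 4.4637 0.0000 0.0000
38.1373 24.6420 8.3864 0.0000 0.0000 0.0000
43.2172 32.0167 15.7563 0.0000 0.0000 0.0000 0.0000

Δt=0.23317, u=1.20489, d=0.82995, q=0.46538, disc=e^(-rΔt)=0.99558
k=6 terminal: V=max(K-S,0) → 43.2172 32.0167 15.7563 0.0000 0.0000 0.0000 0.0000
k=5: j=0 S=29.8727 intr=38.1373 cont=37.8367 V=38.1373[EX]; j=1 S=43.3680 intr=24.6420 cont=24.3414 V=24.6420[EX]; j=2 S=62.9601 intr=5.0499 cont=8.3864 V=8.3864[hold]; j=3 S=91.4030 intr=0.0000 cont=0.0000 V=0.0000[hold]; j=4 S=132.6955 intr=0.0000 cont=0.0000 V=0.0000[hold]; j=5 S=192.6423 intr=0.0000 cont=0.0000 V=0.0000[hold]
k=4: j=0 S=35.9933 intr=32.0167 cont=31.7161 V=32.0167[EX]; j=1 S=52.2537 intr=15.7563 cont=17.0015 V=17.0015[hold]; j=2 S=75.8600 intr=0.0000 cont=4.4637 V=4.4637[hold]; j=3 S=110.1307 intr=0.0000 cont=0.0000 V=0.0000[hold]; j=4 S=159.8836 intr=0.0000 cont=0.0000 V=0.0000[hold]
k=3: j=0 S=43.3680 intr=24.6420 cont=24.9183 V=24.9183[hold]; j=1 S=62.9601 intr=5.0499 cont=11.1173 V=11.1173[hold]; j=2 S=91.4030 intr=0.0000 cont=2.3759 V=2.3759[hold]; j=3 S=132.6955 intr=0.0000 cont=0.0000 V=0.0000[hold]
k=2: j=0 S=52.2537 intr=15.7563 cont=18.4138 V=18.4138[hold]; j=1 S=75.8600 intr=0.0000 cont=7.0181 V=7.0181[hold]; j=2 S=110.1307 intr=0.0000 cont=1.2646 V=1.2646[hold]
k=1: j=0 S=62.9601 intr=5.0499 cont=13.0525 V=13.0525[hold]; j=1 S=91.4030 intr=0.0000 cont=4.3213 V=4.3213[hold]
k=0: j=0 S=75.8600 intr=0.0000 cont=8.9495 V=8.9495[hold]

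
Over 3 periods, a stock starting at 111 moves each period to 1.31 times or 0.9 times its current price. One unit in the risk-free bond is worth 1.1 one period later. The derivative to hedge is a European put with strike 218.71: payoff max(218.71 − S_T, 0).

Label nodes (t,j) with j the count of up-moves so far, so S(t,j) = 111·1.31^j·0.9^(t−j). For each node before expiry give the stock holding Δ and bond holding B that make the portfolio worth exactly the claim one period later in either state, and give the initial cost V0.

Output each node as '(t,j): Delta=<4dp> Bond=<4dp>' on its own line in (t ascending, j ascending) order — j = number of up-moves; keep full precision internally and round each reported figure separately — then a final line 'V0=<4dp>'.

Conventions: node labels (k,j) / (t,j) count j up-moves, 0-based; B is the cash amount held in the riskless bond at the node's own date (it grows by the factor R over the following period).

Since d<R<u, set p* = (R−d)/(u−d) = 0.4878; price each node as the discounted p*-expectation of its children.
At maturity the claim pays: V(3,0)=137.7910, V(3,1)=100.9279, V(3,2)=47.2716, V(3,3)=0.0000
  t=2,j=0: stock 89.9100 → up 117.7821 (V=100.9279), down 80.9190 (V=137.7910). Price 108.9173; hedge Δ=-1.0000, bond B=198.8273.
  t=2,j=1: stock 130.8690 → up 171.4384 (V=47.2716), down 117.7821 (V=100.9279). Price 67.9583; hedge Δ=-1.0000, bond B=198.8273.
  t=2,j=2: stock 190.4871 → up 249.5381 (V=0.0000), down 171.4384 (V=47.2716). Price 22.0112; hedge Δ=-0.6053, bond B=137.3078.
  t=1,j=0: stock 99.9000 → up 130.8690 (V=67.9583), down 89.9100 (V=108.9173). Price 80.8521; hedge Δ=-1.0000, bond B=180.7521.
  t=1,j=1: stock 145.4100 → up 190.4871 (V=22.0112), down 130.8690 (V=67.9583). Price 41.4046; hedge Δ=-0.7707, bond B=153.4707.
  t=0,j=0: stock 111.0000 → up 145.4100 (V=41.4046), down 99.9000 (V=80.8521). Price 56.0085; hedge Δ=-0.8668, bond B=152.2219.
Sanity check at the root: Δ(0,0)·S0 + B(0,0) reproduces V0 = 56.0085.

(0,0): Delta=-0.8668 Bond=152.2219
(1,0): Delta=-1.0000 Bond=180.7521
(1,1): Delta=-0.7707 Bond=153.4707
(2,0): Delta=-1.0000 Bond=198.8273
(2,1): Delta=-1.0000 Bond=198.8273
(2,2): Delta=-0.6053 Bond=137.3078
V0=56.0085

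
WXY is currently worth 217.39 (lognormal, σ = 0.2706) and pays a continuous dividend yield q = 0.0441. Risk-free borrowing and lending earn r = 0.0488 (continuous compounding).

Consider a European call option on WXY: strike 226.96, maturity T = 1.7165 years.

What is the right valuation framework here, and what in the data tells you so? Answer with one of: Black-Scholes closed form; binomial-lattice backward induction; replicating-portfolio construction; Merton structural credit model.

framework: Black-Scholes closed form

Key observation: a European-exercise option on WXY struck at 226.96 — a GBM underlying with constant parameters — admits an analytic price: the data contain no early exercise, no discrete tree, no debt structure.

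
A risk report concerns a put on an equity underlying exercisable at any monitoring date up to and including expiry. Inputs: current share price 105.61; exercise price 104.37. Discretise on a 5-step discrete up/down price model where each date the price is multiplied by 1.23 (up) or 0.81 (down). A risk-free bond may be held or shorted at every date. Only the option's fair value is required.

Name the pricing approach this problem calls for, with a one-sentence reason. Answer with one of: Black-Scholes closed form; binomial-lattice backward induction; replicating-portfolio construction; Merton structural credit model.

Key observation: early exercise of the strike-104.37 put must be checked at each of the 5 dates (spot 105.61), which forces a node-by-node comparison of intrinsic and continuation value backward from expiry.

framework: binomial-lattice backward induction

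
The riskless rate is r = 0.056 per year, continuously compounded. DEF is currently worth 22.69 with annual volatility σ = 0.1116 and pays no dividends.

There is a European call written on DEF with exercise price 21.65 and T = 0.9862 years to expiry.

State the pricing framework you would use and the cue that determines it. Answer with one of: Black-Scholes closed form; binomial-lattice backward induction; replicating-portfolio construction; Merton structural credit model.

Key observation: a European claim on DEF (strike 21.65) — a lognormal (GBM) underlying with constant rate and volatility — has an exact closed-form value; no lattice or capital structure is involved.

framework: Black-Scholes closed form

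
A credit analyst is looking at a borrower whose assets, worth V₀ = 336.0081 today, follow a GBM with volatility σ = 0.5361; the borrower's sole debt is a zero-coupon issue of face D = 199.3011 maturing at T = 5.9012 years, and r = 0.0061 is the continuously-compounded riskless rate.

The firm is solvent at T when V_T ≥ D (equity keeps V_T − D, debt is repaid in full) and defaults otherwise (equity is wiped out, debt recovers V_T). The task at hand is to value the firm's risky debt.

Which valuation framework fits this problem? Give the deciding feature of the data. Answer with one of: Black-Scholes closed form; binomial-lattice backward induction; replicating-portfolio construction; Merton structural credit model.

framework: Merton structural credit model

Key observation: assets follow a GBM and default happens iff V_T < 199.3011; valuing claims on that split (equity as a call, risky debt as the residual) is the structural model's definition.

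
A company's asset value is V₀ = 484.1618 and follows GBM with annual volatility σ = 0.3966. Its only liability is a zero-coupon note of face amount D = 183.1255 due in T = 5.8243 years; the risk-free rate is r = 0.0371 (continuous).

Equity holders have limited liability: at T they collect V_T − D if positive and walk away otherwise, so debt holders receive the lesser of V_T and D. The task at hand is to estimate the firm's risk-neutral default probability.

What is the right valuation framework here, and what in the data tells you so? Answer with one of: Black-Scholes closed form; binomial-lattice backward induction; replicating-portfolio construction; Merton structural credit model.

Key observation: the asked-for credit quantity lives on the firm's capital structure — asset value, asset volatility, debt face 183.1255 — which is the structural model's domain.

framework: Merton structural credit model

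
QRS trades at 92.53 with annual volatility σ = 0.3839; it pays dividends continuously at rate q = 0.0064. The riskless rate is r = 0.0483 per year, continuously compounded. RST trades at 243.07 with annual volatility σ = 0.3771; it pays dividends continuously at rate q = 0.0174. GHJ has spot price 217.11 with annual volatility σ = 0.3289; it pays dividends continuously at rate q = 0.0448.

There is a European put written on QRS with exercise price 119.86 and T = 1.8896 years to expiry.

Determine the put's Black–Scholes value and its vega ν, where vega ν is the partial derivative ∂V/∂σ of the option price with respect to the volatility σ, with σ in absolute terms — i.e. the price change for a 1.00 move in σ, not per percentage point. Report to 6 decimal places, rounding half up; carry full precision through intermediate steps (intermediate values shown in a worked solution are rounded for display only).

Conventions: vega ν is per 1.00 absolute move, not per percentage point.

σ√T = 0.3839·√1.8896 = 0.527719
d₁ = (ln(S/K) + (r−q+σ²/2)T) / (σ√T) = (ln(92.53/119.86) + (0.0483−0.0064+0.3839²/2)·1.8896) / 0.527719 = (-0.258791 + 0.218418) / 0.527719 = -0.076505
d₂ = d₁ − σ√T = -0.076505 − 0.527719 = -0.604225
e^{−rT} = 0.912773
e^{−qT} = 0.987979
N(−d₁) = 0.530491,  N(−d₂) = 0.727153
Put price V = K·e^{−rT}·N(−d₂) − S·e^{−qT}·N(−d₁) = 79.554171 − 48.496328 = 31.057843
φ(d₁) = (1/√(2π))·e^{−d₁²/2} = 0.397776
ν = S·e^{−qT}·φ(d₁)·√T = 49.986701

price = 31.057843
ν = 49.986701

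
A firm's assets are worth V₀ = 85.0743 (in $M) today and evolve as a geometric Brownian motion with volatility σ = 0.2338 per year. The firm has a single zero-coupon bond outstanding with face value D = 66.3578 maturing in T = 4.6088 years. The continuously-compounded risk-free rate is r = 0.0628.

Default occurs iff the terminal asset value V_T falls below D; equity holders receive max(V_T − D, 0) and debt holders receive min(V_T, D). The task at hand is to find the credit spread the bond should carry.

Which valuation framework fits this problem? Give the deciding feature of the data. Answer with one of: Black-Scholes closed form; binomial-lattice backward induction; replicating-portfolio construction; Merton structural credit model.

framework: Merton structural credit model

Key observation: a levered firm with one bullet debt due at 4.6088 years is the canonical structural-credit setup: equity is a call on the firm's assets struck at the face value.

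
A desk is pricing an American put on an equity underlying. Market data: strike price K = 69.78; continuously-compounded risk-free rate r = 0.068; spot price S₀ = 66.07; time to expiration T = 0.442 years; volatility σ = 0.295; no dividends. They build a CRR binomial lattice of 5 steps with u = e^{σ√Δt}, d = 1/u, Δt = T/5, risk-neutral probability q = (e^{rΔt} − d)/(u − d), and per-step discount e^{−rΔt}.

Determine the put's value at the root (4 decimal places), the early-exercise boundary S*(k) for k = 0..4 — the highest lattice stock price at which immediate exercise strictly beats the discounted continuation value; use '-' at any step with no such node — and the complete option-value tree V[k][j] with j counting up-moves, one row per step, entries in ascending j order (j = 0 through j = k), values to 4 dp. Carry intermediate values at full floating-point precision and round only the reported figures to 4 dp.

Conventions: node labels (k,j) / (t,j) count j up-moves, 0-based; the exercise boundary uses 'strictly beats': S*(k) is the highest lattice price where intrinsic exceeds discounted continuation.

price = 6.4042
boundary = - - 55.4397 60.5219 55.4397
tree:
6.4042
9.7999 3.2484
14.3403 5.5948 1.0540
18.9958 9.2581 2.1747 0.0000
23.2603 14.3403 4.4871 0.0000 0.0000
27.1667 18.9958 9.2581 0.0000 0.0000 0.0000

Δt=0.08840, u=1.09167, d=0.91603, q=0.51241, disc=e^(-rΔt)=0.99401
k=5 terminal: V=max(K-S,0) → 27.1667 18.9958 9.2581 0.0000 0.0000 0.0000
k=4: j=0 S=46.5197 intr=23.2603 cont=22.8421 V=23.2603[EX]; j=1 S=55.4397 intr=14.3403 cont=13.9221 V=14.3403[EX]; j=2 S=66.0700 intr=3.7100 cont=4.4871 V=4.4871[hold]; j=3 S=78.7387 intr=0.0000 cont=0.0000 V=0.0000[hold]; j=4 S=93.8365 intr=0.0000 cont=0.0000 V=0.0000[hold]  S*(4)=55.4397
k=3: j=0 S=50.7842 intr=18.9958 cont=18.5776 V=18.9958[EX]; j=1 S=60.5219 intr=9.2581 cont=9.2357 V=9.2581[EX]; j=2 S=72.1267 intr=0.0000 cont=2.1747 V=2.1747[hold]; j=3 S=85.9567 intr=0.0000 cont=0.0000 V=0.0000[hold]  S*(3)=60.5219
k=2: j=0 S=55.4397 intr=14.3403 cont=13.9221 V=14.3403[EX]; j=1 S=66.0700 intr=3.7100 cont=5.5948 V=5.5948[hold]; j=2 S=78.7387 intr=0.0000 cont=1.0540 V=1.0540[hold]  S*(2)=55.4397
k=1: j=0 S=60.5219 intr=9.2581 cont=9.7999 V=9.7999[hold]; j=1 S=72.1267 intr=0.0000 cont=3.2484 V=3.2484[hold]  S*(1)=-
k=0: j=0 S=66.0700 intr=3.7100 cont=6.4042 V=6.4042[hold]  S*(0)=-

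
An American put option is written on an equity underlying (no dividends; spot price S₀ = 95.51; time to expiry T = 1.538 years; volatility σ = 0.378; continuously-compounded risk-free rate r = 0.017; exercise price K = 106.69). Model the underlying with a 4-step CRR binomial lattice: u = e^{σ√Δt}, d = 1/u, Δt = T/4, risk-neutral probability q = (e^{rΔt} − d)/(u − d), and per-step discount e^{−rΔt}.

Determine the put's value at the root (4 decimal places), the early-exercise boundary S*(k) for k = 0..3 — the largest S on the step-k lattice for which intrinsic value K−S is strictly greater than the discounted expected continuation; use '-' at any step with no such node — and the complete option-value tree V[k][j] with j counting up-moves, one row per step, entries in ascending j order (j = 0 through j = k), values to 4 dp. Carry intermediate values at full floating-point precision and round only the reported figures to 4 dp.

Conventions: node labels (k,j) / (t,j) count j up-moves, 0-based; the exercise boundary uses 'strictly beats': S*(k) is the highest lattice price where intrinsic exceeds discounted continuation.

price = 23.9856
boundary = - - 59.7668 75.5535
tree:
23.9856
34.2427 12.0713
46.9232 19.5793 3.2712
59.4113 31.1365 6.0475 0.0000
69.2901 46.9232 11.1800 0.0000 0.0000

Δt=0.38450, u=1.26414, d=0.79105, q=0.45553, disc=e^(-rΔt)=0.99348
k=4 terminal: V=max(K-S,0) → 69.2901 46.9232 11.1800 0.0000 0.0000
k=3: j=0 S=47.2787 intr=59.4113 cont=58.7162 V=59.4113[EX]; j=1 S=75.5535 intr=31.1365 cont=30.4414 V=31.1365[EX]; j=2 S=120.7378 intr=0.0000 cont=6.0475 V=6.0475[hold]; j=3 S=192.9445 intr=0.0000 cont=0.0000 V=0.0000[hold]  S*(3)=75.5535
k=2: j=0 S=59.7668 intr=46.9232 cont=46.2281 V=46.9232[EX]; j=1 S=95.5100 intr=11.1800 cont=19.5793 V=19.5793[hold]; j=2 S=152.6293 intr=0.0000 cont=3.2712 V=3.2712[hold]  S*(2)=59.7668
k=1: j=0 S=75.5535 intr=31.1365 cont=34.2427 V=34.2427[hold]; j=1 S=120.7378 intr=0.0000 cont=12.0713 V=12.0713[hold]  S*(1)=-
k=0: j=0 S=95.5100 intr=11.1800 cont=23.9856 V=23.9856[hold]  S*(0)=-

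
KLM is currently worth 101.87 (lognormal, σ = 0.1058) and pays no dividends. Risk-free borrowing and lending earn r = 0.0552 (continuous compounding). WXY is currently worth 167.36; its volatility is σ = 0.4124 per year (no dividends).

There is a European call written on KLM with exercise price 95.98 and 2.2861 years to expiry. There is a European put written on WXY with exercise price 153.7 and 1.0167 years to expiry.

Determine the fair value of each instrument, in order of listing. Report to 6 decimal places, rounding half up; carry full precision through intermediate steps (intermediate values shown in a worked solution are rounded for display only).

price(KLM call K=95.98) = 18.168708
price(WXY put K=153.7) = 16.172679

[KLM call K=95.98]
σ√T = 0.1058·√2.2861 = 0.159968
d₁ = (ln(S/K) + (r+σ²/2)T) / (σ√T) = (ln(101.87/95.98) + (0.0552+0.1058²/2)·2.2861) / 0.159968 = (0.059558 + 0.138988) / 0.159968 = 1.241156
d₂ = d₁ − σ√T = 1.241156 − 0.159968 = 1.081188
e^{−rT} = 0.881445
N(d₁) = 0.892726,  N(d₂) = 0.860193
price = S·N(d₁) − K·e^{−rT}·N(d₂) = 90.941985 − 72.773277 = 18.168708
[WXY put K=153.7]
σ√T = 0.4124·√1.0167 = 0.415829
d₁ = (ln(S/K) + (r+σ²/2)T) / (σ√T) = (ln(167.36/153.7) + (0.0552+0.4124²/2)·1.0167) / 0.415829 = (0.085145 + 0.142579) / 0.415829 = 0.547637
d₂ = d₁ − σ√T = 0.547637 − 0.415829 = 0.131807
e^{−rT} = 0.945424
N(−d₁) = 0.291971,  N(−d₂) = 0.447568
price = K·e^{−rT}·N(−d₂) − S·N(−d₁) = 65.036895 − 48.864216 = 16.172679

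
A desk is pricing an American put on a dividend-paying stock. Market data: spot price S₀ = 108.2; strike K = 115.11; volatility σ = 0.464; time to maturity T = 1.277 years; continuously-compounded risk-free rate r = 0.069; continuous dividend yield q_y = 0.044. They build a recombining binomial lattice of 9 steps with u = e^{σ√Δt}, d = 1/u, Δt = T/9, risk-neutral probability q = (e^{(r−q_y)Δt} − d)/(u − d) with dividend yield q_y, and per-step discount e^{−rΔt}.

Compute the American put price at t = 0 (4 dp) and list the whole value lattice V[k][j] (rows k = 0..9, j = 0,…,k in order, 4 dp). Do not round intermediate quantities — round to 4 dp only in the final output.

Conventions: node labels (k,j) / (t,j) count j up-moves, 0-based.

price = 24.3043
tree:
24.3043
32.0335 15.9786
41.0594 22.3880 8.9865
51.0615 30.4881 13.5977 3.9032
61.3322 40.1859 20.0418 6.5157 0.9981
69.9559 51.0615 28.5972 10.6815 1.8895 0.0000
77.1968 61.3322 39.1862 17.0919 3.5767 0.0000 0.0000
83.2765 69.9559 51.0615 26.4334 6.7705 0.0000 0.0000 0.0000
88.3812 77.1968 61.3322 38.8292 12.8163 0.0000 0.0000 0.0000 0.0000
92.6674 83.2765 69.9559 51.0615 24.2608 0.0000 0.0000 0.0000 0.0000 0.0000

params: Δt=0.14189 u=1.19098 d=0.83964 q=0.46653 e^(-rΔt)=0.99026
t_9 payoffs: 92.6674 83.2765 69.9559 51.0615 24.2608 0.0000 0.0000 0.0000 0.0000 0.0000
k=8: node(8,0) S=26.7288 payoff=88.3812 vs cont=87.4261 → 88.3812 [stop]  node(8,1) S=37.9132 payoff=77.1968 vs cont=76.3113 → 77.1968 [stop]  node(8,2) S=53.7778 payoff=61.3322 vs cont=60.5454 → 61.3322 [stop]  node(8,3) S=76.2808 payoff=38.8292 vs cont=38.1825 → 38.8292 [stop]  node(8,4) S=108.2000 payoff=6.9100 vs cont=12.8163 → 12.8163 [wait]  node(8,5) S=153.4756 payoff=0.0000 vs cont=0.0000 → 0.0000 [wait]  node(8,6) S=217.6965 payoff=0.0000 vs cont=0.0000 → 0.0000 [wait]  node(8,7) S=308.7903 payoff=0.0000 vs cont=0.0000 → 0.0000 [wait]  node(8,8) S=438.0017 payoff=0.0000 vs cont=0.0000 → 0.0000 [wait]
k=7: node(7,0) S=31.8335 payoff=83.2765 vs cont=82.3531 → 83.2765 [stop]  node(7,1) S=45.1541 payoff=69.9559 vs cont=69.1155 → 69.9559 [stop]  node(7,2) S=64.0485 payoff=51.0615 vs cont=50.3386 → 51.0615 [stop]  node(7,3) S=90.8492 payoff=24.2608 vs cont=26.4334 → 26.4334 [wait]  node(7,4) S=128.8645 payoff=0.0000 vs cont=6.7705 → 6.7705 [wait]  node(7,5) S=182.7871 payoff=0.0000 vs cont=0.0000 → 0.0000 [wait]  node(7,6) S=259.2732 payoff=0.0000 vs cont=0.0000 → 0.0000 [wait]  node(7,7) S=367.7644 payoff=0.0000 vs cont=0.0000 → 0.0000 [wait]
k=6: node(6,0) S=37.9132 payoff=77.1968 vs cont=76.3113 → 77.1968 [stop]  node(6,1) S=53.7778 payoff=61.3322 vs cont=60.5454 → 61.3322 [stop]  node(6,2) S=76.2808 payoff=38.8292 vs cont=39.1862 → 39.1862 [wait]  node(6,3) S=108.2000 payoff=6.9100 vs cont=17.0919 → 17.0919 [wait]  node(6,4) S=153.4756 payoff=0.0000 vs cont=3.5767 → 3.5767 [wait]  node(6,5) S=217.6965 payoff=0.0000 vs cont=0.0000 → 0.0000 [wait]  node(6,6) S=308.7903 payoff=0.0000 vs cont=0.0000 → 0.0000 [wait]
k=5: node(5,0) S=45.1541 payoff=69.9559 vs cont=69.1155 → 69.9559 [stop]  node(5,1) S=64.0485 payoff=51.0615 vs cont=50.5036 → 51.0615 [stop]  node(5,2) S=90.8492 payoff=24.2608 vs cont=28.5972 → 28.5972 [wait]  node(5,3) S=128.8645 payoff=0.0000 vs cont=10.6815 → 10.6815 [wait]  node(5,4) S=182.7871 payoff=0.0000 vs cont=1.8895 → 1.8895 [wait]  node(5,5) S=259.2732 payoff=0.0000 vs cont=0.0000 → 0.0000 [wait]
k=4: node(4,0) S=53.7778 payoff=61.3322 vs cont=60.5454 → 61.3322 [stop]  node(4,1) S=76.2808 payoff=38.8292 vs cont=40.1859 → 40.1859 [wait]  node(4,2) S=108.2000 payoff=6.9100 vs cont=20.0418 → 20.0418 [wait]  node(4,3) S=153.4756 payoff=0.0000 vs cont=6.5157 → 6.5157 [wait]  node(4,4) S=217.6965 payoff=0.0000 vs cont=0.9981 → 0.9981 [wait]
k=3: node(3,0) S=64.0485 payoff=51.0615 vs cont=50.9654 → 51.0615 [stop]  node(3,1) S=90.8492 payoff=24.2608 vs cont=30.4881 → 30.4881 [wait]  node(3,2) S=128.8645 payoff=0.0000 vs cont=13.5977 → 13.5977 [wait]  node(3,3) S=182.7871 payoff=0.0000 vs cont=3.9032 → 3.9032 [wait]
k=2: node(2,0) S=76.2808 payoff=38.8292 vs cont=41.0594 → 41.0594 [wait]  node(2,1) S=108.2000 payoff=6.9100 vs cont=22.3880 → 22.3880 [wait]  node(2,2) S=153.4756 payoff=0.0000 vs cont=8.9865 → 8.9865 [wait]
k=1: node(1,0) S=90.8492 payoff=24.2608 vs cont=32.0335 → 32.0335 [wait]  node(1,1) S=128.8645 payoff=0.0000 vs cont=15.9786 → 15.9786 [wait]
k=0: node(0,0) S=108.2000 payoff=6.9100 vs cont=24.3043 → 24.3043 [wait]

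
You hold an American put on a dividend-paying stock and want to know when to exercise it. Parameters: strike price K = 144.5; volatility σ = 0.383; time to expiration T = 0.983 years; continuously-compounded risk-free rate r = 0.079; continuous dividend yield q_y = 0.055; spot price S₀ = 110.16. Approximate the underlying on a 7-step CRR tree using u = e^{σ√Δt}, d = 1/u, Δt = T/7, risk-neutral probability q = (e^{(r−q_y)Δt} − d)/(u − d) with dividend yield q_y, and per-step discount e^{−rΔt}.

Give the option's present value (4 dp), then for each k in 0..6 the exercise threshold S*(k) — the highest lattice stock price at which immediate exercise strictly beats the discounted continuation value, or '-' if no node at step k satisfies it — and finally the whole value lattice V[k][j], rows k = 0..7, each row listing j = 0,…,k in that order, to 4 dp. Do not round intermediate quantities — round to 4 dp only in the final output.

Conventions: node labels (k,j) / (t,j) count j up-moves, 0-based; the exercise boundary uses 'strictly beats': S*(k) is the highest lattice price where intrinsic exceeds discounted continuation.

price = 38.4705
boundary = - - 82.6723 95.4315 82.6723 95.4315 110.1600
tree:
38.4705
49.5457 27.1753
61.8277 37.1813 16.7930
72.8810 49.0685 24.9618 8.1907
82.4565 61.8277 35.8008 13.6101 2.4143
90.7518 72.8810 49.0685 22.0286 4.6580 0.0000
97.9379 82.4565 61.8277 34.3400 8.9868 0.0000 0.0000
104.1633 90.7518 72.8810 49.0685 17.3384 0.0000 0.0000 0.0000

params: Δt=0.14043 u=1.15434 d=0.86630 q=0.47590 e^(-rΔt)=0.98897
t_7 payoffs: 104.1633 90.7518 72.8810 49.0685 17.3384 0.0000 0.0000 0.0000
t_6: node(6,0) S=46.5621 payoff=97.9379 vs cont=96.7020 → 97.9379 [stop]  node(6,1) S=62.0435 payoff=82.4565 vs cont=81.3397 → 82.4565 [stop]  node(6,2) S=82.6723 payoff=61.8277 vs cont=60.8696 → 61.8277 [stop]  node(6,3) S=110.1600 payoff=34.3400 vs cont=33.5933 → 34.3400 [stop]  node(6,4) S=146.7871 payoff=0.0000 vs cont=8.9868 → 8.9868 [wait]  node(6,5) S=195.5923 payoff=0.0000 vs cont=0.0000 → 0.0000 [wait]  node(6,6) S=260.6248 payoff=0.0000 vs cont=0.0000 → 0.0000 [wait]  ⇒ S*(6)=110.1600
t_5: node(5,0) S=53.7482 payoff=90.7518 vs cont=89.5711 → 90.7518 [stop]  node(5,1) S=71.6190 payoff=72.8810 vs cont=71.8379 → 72.8810 [stop]  node(5,2) S=95.4315 payoff=49.0685 vs cont=48.2085 → 49.0685 [stop]  node(5,3) S=127.1616 payoff=17.3384 vs cont=22.0286 → 22.0286 [wait]  node(5,4) S=169.4415 payoff=0.0000 vs cont=4.6580 → 4.6580 [wait]  node(5,5) S=225.7791 payoff=0.0000 vs cont=0.0000 → 0.0000 [wait]  ⇒ S*(5)=95.4315
t_4: node(4,0) S=62.0435 payoff=82.4565 vs cont=81.3397 → 82.4565 [stop]  node(4,1) S=82.6723 payoff=61.8277 vs cont=60.8696 → 61.8277 [stop]  node(4,2) S=110.1600 payoff=34.3400 vs cont=35.8008 → 35.8008 [wait]  node(4,3) S=146.7871 payoff=0.0000 vs cont=13.6101 → 13.6101 [wait]  node(4,4) S=195.5923 payoff=0.0000 vs cont=2.4143 → 2.4143 [wait]  ⇒ S*(4)=82.6723
t_3: node(3,0) S=71.6190 payoff=72.8810 vs cont=71.8379 → 72.8810 [stop]  node(3,1) S=95.4315 payoff=49.0685 vs cont=48.8960 → 49.0685 [stop]  node(3,2) S=127.1616 payoff=17.3384 vs cont=24.9618 → 24.9618 [wait]  node(3,3) S=169.4415 payoff=0.0000 vs cont=8.1907 → 8.1907 [wait]  ⇒ S*(3)=95.4315
t_2: node(2,0) S=82.6723 payoff=61.8277 vs cont=60.8696 → 61.8277 [stop]  node(2,1) S=110.1600 payoff=34.3400 vs cont=37.1813 → 37.1813 [wait]  node(2,2) S=146.7871 payoff=0.0000 vs cont=16.7930 → 16.7930 [wait]  ⇒ S*(2)=82.6723
t_1: node(1,0) S=95.4315 payoff=49.0685 vs cont=49.5457 → 49.5457 [wait]  node(1,1) S=127.1616 payoff=17.3384 vs cont=27.1753 → 27.1753 [wait]  ⇒ S*(1)=-
t_0: node(0,0) S=110.1600 payoff=34.3400 vs cont=38.4705 → 38.4705 [wait]  ⇒ S*(0)=-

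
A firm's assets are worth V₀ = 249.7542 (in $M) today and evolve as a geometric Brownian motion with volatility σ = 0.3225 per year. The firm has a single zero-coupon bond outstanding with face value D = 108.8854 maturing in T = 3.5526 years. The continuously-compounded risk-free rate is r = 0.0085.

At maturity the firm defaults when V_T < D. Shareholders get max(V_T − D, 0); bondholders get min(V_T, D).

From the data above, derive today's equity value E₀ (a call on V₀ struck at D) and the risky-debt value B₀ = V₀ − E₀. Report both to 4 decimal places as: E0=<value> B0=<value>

E0=147.4942 B0=102.2600

Work the structural quantities from V₀ = 249.7542 against face 108.8854:
d₁ = [ln(V₀/D) + (r + σ²/2)T] / (σ√T)
   = [ln(249.7542/108.8854) + (0.0085 + 0.5·0.3225²)·3.5526] / (0.3225·√3.5526)
   = [0.830181 + 0.214943] / 0.607859 = 1.719354
d₂ = d₁ − σ√T = 1.719354 − 0.607859 = 1.111495
N(d₁) = 0.957225,  N(d₂) = 0.866822,  e^(−rT) = 0.970254
E₀ = V₀·N(d₁) − D·e^(−rT)·N(d₂)
   = 249.7542·0.957225 − 108.8854·0.970254·0.866822 = 147.494206
B₀ = V₀ − E₀ = 249.7542 − 147.494206 = 102.259994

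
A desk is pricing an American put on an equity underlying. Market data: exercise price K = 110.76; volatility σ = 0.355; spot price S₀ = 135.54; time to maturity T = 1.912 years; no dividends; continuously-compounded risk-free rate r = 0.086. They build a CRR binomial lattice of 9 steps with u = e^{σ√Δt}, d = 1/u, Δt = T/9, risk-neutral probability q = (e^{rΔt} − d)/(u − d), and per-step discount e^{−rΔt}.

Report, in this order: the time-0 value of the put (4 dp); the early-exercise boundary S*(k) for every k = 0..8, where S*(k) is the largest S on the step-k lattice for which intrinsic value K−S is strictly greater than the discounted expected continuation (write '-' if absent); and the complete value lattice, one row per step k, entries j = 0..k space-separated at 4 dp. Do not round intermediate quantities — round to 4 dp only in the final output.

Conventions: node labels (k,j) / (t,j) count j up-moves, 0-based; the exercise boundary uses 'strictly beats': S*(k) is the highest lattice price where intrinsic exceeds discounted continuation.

params: Δt=0.21244 u=1.17777 d=0.84906 q=0.51528 e^(-rΔt)=0.98190
t_9 payoffs: 79.6777 67.6443 50.9520 27.7974 0.0000 0.0000 0.0000 0.0000 0.0000 0.0000
t_8: node(8,0) S=36.6078 payoff=74.1522 vs cont=72.1469 → 74.1522 [stop]  node(8,1) S=50.7806 payoff=59.9794 vs cont=57.9742 → 59.9794 [stop]  node(8,2) S=70.4402 payoff=40.3198 vs cont=38.3145 → 40.3198 [stop]  node(8,3) S=97.7112 payoff=13.0488 vs cont=13.2301 → 13.2301 [wait]  node(8,4) S=135.5400 payoff=0.0000 vs cont=0.0000 → 0.0000 [wait]  node(8,5) S=188.0143 payoff=0.0000 vs cont=0.0000 → 0.0000 [wait]  node(8,6) S=260.8039 payoff=0.0000 vs cont=0.0000 → 0.0000 [wait]  node(8,7) S=361.7741 payoff=0.0000 vs cont=0.0000 → 0.0000 [wait]  node(8,8) S=501.8348 payoff=0.0000 vs cont=0.0000 → 0.0000 [wait]  ⇒ S*(8)=70.4402
t_7: node(7,0) S=43.1157 payoff=67.6443 vs cont=65.6390 → 67.6443 [stop]  node(7,1) S=59.8080 payoff=50.9520 vs cont=48.9468 → 50.9520 [stop]  node(7,2) S=82.9626 payoff=27.7974 vs cont=25.8838 → 27.7974 [stop]  node(7,3) S=115.0816 payoff=0.0000 vs cont=6.2968 → 6.2968 [wait]  node(7,4) S=159.6354 payoff=0.0000 vs cont=0.0000 → 0.0000 [wait]  node(7,5) S=221.4382 payoff=0.0000 vs cont=0.0000 → 0.0000 [wait]  node(7,6) S=307.1679 payoff=0.0000 vs cont=0.0000 → 0.0000 [wait]  node(7,7) S=426.0878 payoff=0.0000 vs cont=0.0000 → 0.0000 [wait]  ⇒ S*(7)=82.9626
t_6: node(6,0) S=50.7806 payoff=59.9794 vs cont=57.9742 → 59.9794 [stop]  node(6,1) S=70.4402 payoff=40.3198 vs cont=38.3145 → 40.3198 [stop]  node(6,2) S=97.7112 payoff=13.0488 vs cont=16.4160 → 16.4160 [wait]  node(6,3) S=135.5400 payoff=0.0000 vs cont=2.9970 → 2.9970 [wait]  node(6,4) S=188.0143 payoff=0.0000 vs cont=0.0000 → 0.0000 [wait]  node(6,5) S=260.8039 payoff=0.0000 vs cont=0.0000 → 0.0000 [wait]  node(6,6) S=361.7741 payoff=0.0000 vs cont=0.0000 → 0.0000 [wait]  ⇒ S*(6)=70.4402
t_5: node(5,0) S=59.8080 payoff=50.9520 vs cont=48.9468 → 50.9520 [stop]  node(5,1) S=82.9626 payoff=27.7974 vs cont=27.4957 → 27.7974 [stop]  node(5,2) S=115.0816 payoff=0.0000 vs cont=9.3295 → 9.3295 [wait]  node(5,3) S=159.6354 payoff=0.0000 vs cont=1.4264 → 1.4264 [wait]  node(5,4) S=221.4382 payoff=0.0000 vs cont=0.0000 → 0.0000 [wait]  node(5,5) S=307.1679 payoff=0.0000 vs cont=0.0000 → 0.0000 [wait]  ⇒ S*(5)=82.9626
t_4: node(4,0) S=70.4402 payoff=40.3198 vs cont=38.3145 → 40.3198 [stop]  node(4,1) S=97.7112 payoff=13.0488 vs cont=17.9503 → 17.9503 [wait]  node(4,2) S=135.5400 payoff=0.0000 vs cont=5.1620 → 5.1620 [wait]  node(4,3) S=188.0143 payoff=0.0000 vs cont=0.6789 → 0.6789 [wait]  node(4,4) S=260.8039 payoff=0.0000 vs cont=0.0000 → 0.0000 [wait]  ⇒ S*(4)=70.4402
t_3: node(3,0) S=82.9626 payoff=27.7974 vs cont=28.2720 → 28.2720 [wait]  node(3,1) S=115.0816 payoff=0.0000 vs cont=11.1551 → 11.1551 [wait]  node(3,2) S=159.6354 payoff=0.0000 vs cont=2.8003 → 2.8003 [wait]  node(3,3) S=221.4382 payoff=0.0000 vs cont=0.3231 → 0.3231 [wait]  ⇒ S*(3)=-
t_2: node(2,0) S=97.7112 payoff=13.0488 vs cont=19.0999 → 19.0999 [wait]  node(2,1) S=135.5400 payoff=0.0000 vs cont=6.7261 → 6.7261 [wait]  node(2,2) S=188.0143 payoff=0.0000 vs cont=1.4963 → 1.4963 [wait]  ⇒ S*(2)=-
t_1: node(1,0) S=115.0816 payoff=0.0000 vs cont=12.4936 → 12.4936 [wait]  node(1,1) S=159.6354 payoff=0.0000 vs cont=3.9583 → 3.9583 [wait]  ⇒ S*(1)=-
t_0: node(0,0) S=135.5400 payoff=0.0000 vs cont=7.9490 → 7.9490 [wait]  ⇒ S*(0)=-

price = 7.9490
boundary = - - - - 70.4402 82.9626 70.4402 82.9626 70.4402
tree:
7.9490
12.4936 3.9583
19.0999 6.7261 1.4963
28.2720 11.1551 2.8003 0.3231
40.3198 17.9503 5.1620 0.6789 0.0000
50.9520 27.7974 9.3295 1.4264 0.0000 0.0000
59.9794 40.3198 16.4160 2.9970 0.0000 0.0000 0.0000
67.6443 50.9520 27.7974 6.2968 0.0000 0.0000 0.0000 0.0000
74.1522 59.9794 40.3198 13.2301 0.0000 0.0000 0.0000 0.0000 0.0000
79.6777 67.6443 50.9520 27.7974 0.0000 0.0000 0.0000 0.0000 0.0000 0.0000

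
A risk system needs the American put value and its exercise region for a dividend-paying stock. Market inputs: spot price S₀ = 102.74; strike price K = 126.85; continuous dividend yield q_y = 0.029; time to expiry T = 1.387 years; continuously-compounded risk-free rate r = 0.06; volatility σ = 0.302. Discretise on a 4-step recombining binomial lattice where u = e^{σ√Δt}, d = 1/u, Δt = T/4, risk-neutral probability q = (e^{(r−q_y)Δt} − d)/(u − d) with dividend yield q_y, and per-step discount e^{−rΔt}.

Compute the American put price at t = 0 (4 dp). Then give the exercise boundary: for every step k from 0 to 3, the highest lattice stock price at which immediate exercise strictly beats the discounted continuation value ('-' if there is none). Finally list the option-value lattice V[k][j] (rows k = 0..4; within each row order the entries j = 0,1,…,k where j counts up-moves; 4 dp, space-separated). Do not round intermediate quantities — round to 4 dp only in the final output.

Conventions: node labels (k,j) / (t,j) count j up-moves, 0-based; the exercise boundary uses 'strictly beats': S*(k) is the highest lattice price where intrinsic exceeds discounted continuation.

price = 28.2656
boundary = - 86.0017 71.9904 86.0017
tree:
28.2656
40.8483 16.1748
54.8596 26.3456 6.1129
66.5882 40.8483 12.1401 0.0000
76.4059 54.8596 24.1100 0.0000 0.0000

params: Δt=0.34675 u=1.19463 d=0.83708 q=0.48588 e^(-rΔt)=0.97941
t_4 payoffs: 76.4059 54.8596 24.1100 0.0000 0.0000
t_3: node(3,0) S=60.2618 payoff=66.5882 vs cont=64.5793 → 66.5882 [stop]  node(3,1) S=86.0017 payoff=40.8483 vs cont=39.0969 → 40.8483 [stop]  node(3,2) S=122.7360 payoff=4.1140 vs cont=12.1401 → 12.1401 [wait]  node(3,3) S=175.1607 payoff=0.0000 vs cont=0.0000 → 0.0000 [wait]  ⇒ S*(3)=86.0017
t_2: node(2,0) S=71.9904 payoff=54.8596 vs cont=52.9680 → 54.8596 [stop]  node(2,1) S=102.7400 payoff=24.1100 vs cont=26.3456 → 26.3456 [wait]  node(2,2) S=146.6238 payoff=0.0000 vs cont=6.1129 → 6.1129 [wait]  ⇒ S*(2)=71.9904
t_1: node(1,0) S=86.0017 payoff=40.8483 vs cont=40.1608 → 40.8483 [stop]  node(1,1) S=122.7360 payoff=4.1140 vs cont=16.1748 → 16.1748 [wait]  ⇒ S*(1)=86.0017
t_0: node(0,0) S=102.7400 payoff=24.1100 vs cont=28.2656 → 28.2656 [wait]  ⇒ S*(0)=-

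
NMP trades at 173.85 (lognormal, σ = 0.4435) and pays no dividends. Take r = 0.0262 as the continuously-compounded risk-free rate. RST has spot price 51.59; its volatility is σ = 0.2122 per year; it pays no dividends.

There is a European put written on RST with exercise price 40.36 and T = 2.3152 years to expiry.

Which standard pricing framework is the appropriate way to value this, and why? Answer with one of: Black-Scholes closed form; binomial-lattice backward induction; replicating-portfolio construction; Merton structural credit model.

Key observation: a European-exercise option on RST struck at 40.36 — a GBM underlying with constant parameters — admits an analytic price: the data contain no early exercise, no discrete tree, no debt structure.

framework: Black-Scholes closed form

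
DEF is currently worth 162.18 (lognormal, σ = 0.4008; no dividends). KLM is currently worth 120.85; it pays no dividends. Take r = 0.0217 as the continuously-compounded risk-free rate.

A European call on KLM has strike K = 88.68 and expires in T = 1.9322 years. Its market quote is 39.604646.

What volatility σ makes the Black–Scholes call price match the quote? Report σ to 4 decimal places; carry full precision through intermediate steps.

sigma = 0.2772

At σ = 0.2772 the Black–Scholes value reproduces the quote:
σ√T = 0.2772·√1.9322 = 0.385318
d₁ = (ln(S/K) + (r+σ²/2)T) / (σ√T) = (ln(120.85/88.68) + (0.0217+0.2772²/2)·1.9322) / 0.385318 = (0.309516 + 0.116164) / 0.385318 = 1.104748
d₂ = d₁ − σ√T = 1.104748 − 0.385318 = 0.719430
e^{−rT} = 0.958938
N(d₁) = 0.865366,  N(d₂) = 0.764062
V = S·N(d₁) − K·e^{−rT}·N(d₂) = 104.579445 − 64.974799 = 39.604646 (matching the quote); vega is positive throughout, so no other σ reproduces this price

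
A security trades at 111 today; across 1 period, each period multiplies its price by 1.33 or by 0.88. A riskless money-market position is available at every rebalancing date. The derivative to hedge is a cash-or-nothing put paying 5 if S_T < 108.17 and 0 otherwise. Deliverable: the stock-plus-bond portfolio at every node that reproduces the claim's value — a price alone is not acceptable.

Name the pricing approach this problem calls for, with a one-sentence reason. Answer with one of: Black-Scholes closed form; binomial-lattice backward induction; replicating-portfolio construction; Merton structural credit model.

Key observation: the deliverable is the dynamic trading strategy on the 1-step tree (spot 111, moves 1.33 and 0.88), so the valuation must go through the node-by-node replicating-portfolio solve.

framework: replicating-portfolio construction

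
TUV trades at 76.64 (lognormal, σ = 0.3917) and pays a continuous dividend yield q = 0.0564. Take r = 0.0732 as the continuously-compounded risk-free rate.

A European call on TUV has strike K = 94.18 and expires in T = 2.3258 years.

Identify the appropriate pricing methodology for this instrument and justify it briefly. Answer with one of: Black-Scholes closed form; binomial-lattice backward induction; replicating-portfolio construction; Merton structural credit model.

Key observation: the instrument is a plain European call (strike 94.18) on a lognormal asset; the exact continuous-time formula applies directly.

framework: Black-Scholes closed form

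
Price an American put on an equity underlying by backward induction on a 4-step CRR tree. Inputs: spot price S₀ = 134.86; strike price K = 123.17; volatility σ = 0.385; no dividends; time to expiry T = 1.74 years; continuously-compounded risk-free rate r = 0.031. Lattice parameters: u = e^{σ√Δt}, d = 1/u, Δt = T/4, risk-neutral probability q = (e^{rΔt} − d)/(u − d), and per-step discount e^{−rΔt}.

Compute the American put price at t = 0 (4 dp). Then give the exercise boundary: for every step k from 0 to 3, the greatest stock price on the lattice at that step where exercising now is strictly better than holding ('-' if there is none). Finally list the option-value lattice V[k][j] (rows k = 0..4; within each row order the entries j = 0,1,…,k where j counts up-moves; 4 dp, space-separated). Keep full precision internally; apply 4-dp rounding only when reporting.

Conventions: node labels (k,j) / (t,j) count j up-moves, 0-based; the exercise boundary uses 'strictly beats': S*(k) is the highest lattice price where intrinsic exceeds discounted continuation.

price = 17.4923
boundary = - - - 62.9577
tree:
17.4923
27.6508 6.2373
42.0514 11.7794 0.0000
60.2123 22.2460 0.0000 0.0000
74.3306 42.0129 0.0000 0.0000 0.0000

params: Δt=0.43500 u=1.28908 d=0.77575 q=0.46331 e^(-rΔt)=0.98661
t_4 payoffs: 74.3306 42.0129 0.0000 0.0000 0.0000
t_3: node(3,0) S=62.9577 payoff=60.2123 vs cont=58.5625 → 60.2123 [stop]  node(3,1) S=104.6176 payoff=18.5524 vs cont=22.2460 → 22.2460 [wait]  node(3,2) S=173.8447 payoff=0.0000 vs cont=0.0000 → 0.0000 [wait]  node(3,3) S=288.8802 payoff=0.0000 vs cont=0.0000 → 0.0000 [wait]  ⇒ S*(3)=62.9577
t_2: node(2,0) S=81.1571 payoff=42.0129 vs cont=42.0514 → 42.0514 [wait]  node(2,1) S=134.8600 payoff=0.0000 vs cont=11.7794 → 11.7794 [wait]  node(2,2) S=224.0988 payoff=0.0000 vs cont=0.0000 → 0.0000 [wait]  ⇒ S*(2)=-
t_1: node(1,0) S=104.6176 payoff=18.5524 vs cont=27.6508 → 27.6508 [wait]  node(1,1) S=173.8447 payoff=0.0000 vs cont=6.2373 → 6.2373 [wait]  ⇒ S*(1)=-
t_0: node(0,0) S=134.8600 payoff=0.0000 vs cont=17.4923 → 17.4923 [wait]  ⇒ S*(0)=-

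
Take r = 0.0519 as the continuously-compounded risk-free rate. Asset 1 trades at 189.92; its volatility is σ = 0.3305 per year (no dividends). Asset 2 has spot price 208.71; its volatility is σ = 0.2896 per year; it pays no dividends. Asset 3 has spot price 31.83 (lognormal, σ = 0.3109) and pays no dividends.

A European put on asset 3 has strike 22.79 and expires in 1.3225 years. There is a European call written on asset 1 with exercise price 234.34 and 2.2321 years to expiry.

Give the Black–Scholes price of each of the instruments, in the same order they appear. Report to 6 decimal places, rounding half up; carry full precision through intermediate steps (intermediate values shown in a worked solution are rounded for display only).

[asset 3 put K=22.79]
σ√T = 0.3109·√1.3225 = 0.357535
d₁ = (ln(S/K) + (r+σ²/2)T) / (σ√T) = (ln(31.83/22.79) + (0.0519+0.3109²/2)·1.3225) / 0.357535 = (0.334087 + 0.132553) / 0.357535 = 1.305161
d₂ = d₁ − σ√T = 1.305161 − 0.357535 = 0.947626
e^{−rT} = 0.933665
N(−d₁) = 0.095919,  N(−d₂) = 0.171660
price = K·e^{−rT}·N(−d₂) − S·N(−d₁) = 3.652618 − 3.053102 = 0.599516
[asset 1 call K=234.34]
σ√T = 0.3305·√2.2321 = 0.493774
d₁ = (ln(S/K) + (r+σ²/2)T) / (σ√T) = (ln(189.92/234.34) + (0.0519+0.3305²/2)·2.2321) / 0.493774 = (-0.210170 + 0.237752) / 0.493774 = 0.055860
d₂ = d₁ − σ√T = 0.055860 − 0.493774 = -0.437914
e^{−rT} = 0.890612
N(d₁) = 0.522273,  N(d₂) = 0.330724
price = S·N(d₁) − K·e^{−rT}·N(d₂) = 99.190162 − 69.024188 = 30.165974

price(asset 3 put K=22.79) = 0.599516
price(asset 1 call K=234.34) = 30.165974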